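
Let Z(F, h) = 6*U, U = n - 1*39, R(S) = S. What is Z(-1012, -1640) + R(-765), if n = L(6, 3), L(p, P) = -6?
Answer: -1035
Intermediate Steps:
n = -6
U = -45 (U = -6 - 1*39 = -6 - 39 = -45)
Z(F, h) = -270 (Z(F, h) = 6*(-45) = -270)
Z(-1012, -1640) + R(-765) = -270 - 765 = -1035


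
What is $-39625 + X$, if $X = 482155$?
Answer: $442530$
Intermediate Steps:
$-39625 + X = -39625 + 482155 = 442530$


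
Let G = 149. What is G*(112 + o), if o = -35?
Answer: 11473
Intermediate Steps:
G*(112 + o) = 149*(112 - 35) = 149*77 = 11473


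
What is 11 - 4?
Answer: 7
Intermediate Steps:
11 - 4 = 7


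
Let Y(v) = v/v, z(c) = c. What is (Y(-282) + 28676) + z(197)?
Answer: 28874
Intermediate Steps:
Y(v) = 1
(Y(-282) + 28676) + z(197) = (1 + 28676) + 197 = 28677 + 197 = 28874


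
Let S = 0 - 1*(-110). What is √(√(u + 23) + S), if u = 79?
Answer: √(110 + √102) ≈ 10.959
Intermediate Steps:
S = 110 (S = 0 + 110 = 110)
√(√(u + 23) + S) = √(√(79 + 23) + 110) = √(√102 + 110) = √(110 + √102)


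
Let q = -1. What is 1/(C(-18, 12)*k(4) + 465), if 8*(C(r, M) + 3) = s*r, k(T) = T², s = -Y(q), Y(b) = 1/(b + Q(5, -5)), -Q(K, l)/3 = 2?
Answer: 7/2883 ≈ 0.0024280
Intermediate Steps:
Q(K, l) = -6 (Q(K, l) = -3*2 = -6)
Y(b) = 1/(-6 + b) (Y(b) = 1/(b - 6) = 1/(-6 + b))
s = ⅐ (s = -1/(-6 - 1) = -1/(-7) = -1*(-⅐) = ⅐ ≈ 0.14286)
C(r, M) = -3 + r/56 (C(r, M) = -3 + (r/7)/8 = -3 + r/56)
1/(C(-18, 12)*k(4) + 465) = 1/((-3 + (1/56)*(-18))*4² + 465) = 1/((-3 - 9/28)*16 + 465) = 1/(-93/28*16 + 465) = 1/(-372/7 + 465) = 1/(2883/7) = 7/2883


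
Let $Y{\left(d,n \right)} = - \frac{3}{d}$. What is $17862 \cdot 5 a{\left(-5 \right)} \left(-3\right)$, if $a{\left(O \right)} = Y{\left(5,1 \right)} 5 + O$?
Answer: $2143440$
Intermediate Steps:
$a{\left(O \right)} = -3 + O$ ($a{\left(O \right)} = - \frac{3}{5} \cdot 5 + O = \left(-3\right) \frac{1}{5} \cdot 5 + O = \left(- \frac{3}{5}\right) 5 + O = -3 + O$)
$17862 \cdot 5 a{\left(-5 \right)} \left(-3\right) = 17862 \cdot 5 \left(-3 - 5\right) \left(-3\right) = 17862 \cdot 5 \left(-8\right) \left(-3\right) = 17862 \left(\left(-40\right) \left(-3\right)\right) = 17862 \cdot 120 = 2143440$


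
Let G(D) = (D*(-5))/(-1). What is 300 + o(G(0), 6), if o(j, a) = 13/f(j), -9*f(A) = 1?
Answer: 183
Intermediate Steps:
f(A) = -⅑ (f(A) = -⅑*1 = -⅑)
G(D) = 5*D (G(D) = -5*D*(-1) = 5*D)
o(j, a) = -117 (o(j, a) = 13/(-⅑) = 13*(-9) = -117)
300 + o(G(0), 6) = 300 - 117 = 183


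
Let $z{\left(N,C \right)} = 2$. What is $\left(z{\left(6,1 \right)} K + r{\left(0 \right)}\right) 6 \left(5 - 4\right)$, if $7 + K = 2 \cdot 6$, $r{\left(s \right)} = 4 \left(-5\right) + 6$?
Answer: $-24$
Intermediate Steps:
$r{\left(s \right)} = -14$ ($r{\left(s \right)} = -20 + 6 = -14$)
$K = 5$ ($K = -7 + 2 \cdot 6 = -7 + 12 = 5$)
$\left(z{\left(6,1 \right)} K + r{\left(0 \right)}\right) 6 \left(5 - 4\right) = \left(2 \cdot 5 - 14\right) 6 \left(5 - 4\right) = \left(10 - 14\right) 6 \cdot 1 = \left(-4\right) 6 = -24$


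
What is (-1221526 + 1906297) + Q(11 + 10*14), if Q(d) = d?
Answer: 684922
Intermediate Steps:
(-1221526 + 1906297) + Q(11 + 10*14) = (-1221526 + 1906297) + (11 + 10*14) = 684771 + (11 + 140) = 684771 + 151 = 684922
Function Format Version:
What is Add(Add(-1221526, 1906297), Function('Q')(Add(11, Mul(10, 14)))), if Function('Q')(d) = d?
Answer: 684922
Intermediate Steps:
Add(Add(-1221526, 1906297), Function('Q')(Add(11, Mul(10, 14)))) = Add(Add(-1221526, 1906297), Add(11, Mul(10, 14))) = Add(684771, Add(11, 140)) = Add(684771, 151) = 684922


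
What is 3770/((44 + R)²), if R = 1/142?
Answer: 76018280/39050001 ≈ 1.9467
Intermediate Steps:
R = 1/142 ≈ 0.0070423
3770/((44 + R)²) = 3770/((44 + 1/142)²) = 3770/((6249/142)²) = 3770/(39050001/20164) = 3770*(20164/39050001) = 76018280/39050001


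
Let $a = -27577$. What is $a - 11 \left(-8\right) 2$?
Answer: $-27401$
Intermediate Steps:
$a - 11 \left(-8\right) 2 = -27577 - 11 \left(-8\right) 2 = -27577 - \left(-88\right) 2 = -27577 - -176 = -27577 + 176 = -27401$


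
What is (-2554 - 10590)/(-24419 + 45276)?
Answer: -13144/20857 ≈ -0.63020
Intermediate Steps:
(-2554 - 10590)/(-24419 + 45276) = -13144/20857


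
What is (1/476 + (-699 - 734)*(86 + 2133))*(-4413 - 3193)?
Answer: 5756211866753/238 ≈ 2.4186e+10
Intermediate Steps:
(1/476 + (-699 - 734)*(86 + 2133))*(-4413 - 3193) = (1/476 - 1433*2219)*(-7606) = (1/476 - 3179827)*(-7606) = -1513597651/476*(-7606) = 5756211866753/238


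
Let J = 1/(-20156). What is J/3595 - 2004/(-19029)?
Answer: 48403821417/459618981260 ≈ 0.10531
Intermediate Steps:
J = -1/20156 ≈ -4.9613e-5
J/3595 - 2004/(-19029) = -1/20156/3595 - 2004/(-19029) = -1/20156*1/3595 - 2004*(-1/19029) = -1/72460820 + 668/6343 = 48403821417/459618981260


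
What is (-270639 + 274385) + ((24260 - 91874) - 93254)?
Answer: -157122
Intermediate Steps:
(-270639 + 274385) + ((24260 - 91874) - 93254) = 3746 + (-67614 - 93254) = 3746 - 160868 = -157122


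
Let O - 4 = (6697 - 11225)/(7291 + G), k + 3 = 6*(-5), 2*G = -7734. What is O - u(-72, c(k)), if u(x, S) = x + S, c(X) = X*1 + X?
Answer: 30105/214 ≈ 140.68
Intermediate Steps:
G = -3867 (G = (1/2)*(-7734) = -3867)
k = -33 (k = -3 + 6*(-5) = -3 - 30 = -33)
O = 573/214 (O = 4 + (6697 - 11225)/(7291 - 3867) = 4 - 4528/3424 = 4 - 4528*1/3424 = 4 - 283/214 = 573/214 ≈ 2.6776)
c(X) = 2*X (c(X) = X + X = 2*X)
u(x, S) = S + x
O - u(-72, c(k)) = 573/214 - (2*(-33) - 72) = 573/214 - (-66 - 72) = 573/214 - 1*(-138) = 573/214 + 138 = 30105/214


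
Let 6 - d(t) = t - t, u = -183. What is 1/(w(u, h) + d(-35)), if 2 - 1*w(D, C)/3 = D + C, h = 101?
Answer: 1/258 ≈ 0.0038760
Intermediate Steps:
w(D, C) = 6 - 3*C - 3*D (w(D, C) = 6 - 3*(D + C) = 6 - 3*(C + D) = 6 + (-3*C - 3*D) = 6 - 3*C - 3*D)
d(t) = 6 (d(t) = 6 - (t - t) = 6 - 1*0 = 6 + 0 = 6)
1/(w(u, h) + d(-35)) = 1/((6 - 3*101 - 3*(-183)) + 6) = 1/((6 - 303 + 549) + 6) = 1/(252 + 6) = 1/258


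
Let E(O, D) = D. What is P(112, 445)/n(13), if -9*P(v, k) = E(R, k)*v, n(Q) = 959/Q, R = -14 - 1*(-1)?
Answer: -92560/1233 ≈ -75.069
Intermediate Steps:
R = -13 (R = -14 + 1 = -13)
P(v, k) = -k*v/9
P(112, 445)/n(13) = (-⅑*445*112)/((959/13)) = -49840/(9*(959*(1/13))) = -49840/(9*959/13) = -49840/9*13/959 = -92560/1233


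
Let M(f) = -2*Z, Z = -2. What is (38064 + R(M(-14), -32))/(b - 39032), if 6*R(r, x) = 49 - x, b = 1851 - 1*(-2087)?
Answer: -25385/23396 ≈ -1.0850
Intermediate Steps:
b = 3938 (b = 1851 + 2087 = 3938)
M(f) = 4 (M(f) = -2*(-2) = 4)
R(r, x) = 49/6 - x/6 (R(r, x) = (49 - x)/6 = 49/6 - x/6)
(38064 + R(M(-14), -32))/(b - 39032) = (38064 + (49/6 - ⅙*(-32)))/(3938 - 39032) = (38064 + (49/6 + 16/3))/(-35094) = (38064 + 27/2)*(-1/35094) = (76155/2)*(-1/35094) = -25385/23396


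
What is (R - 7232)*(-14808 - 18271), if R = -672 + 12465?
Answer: -150873319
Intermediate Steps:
R = 11793
(R - 7232)*(-14808 - 18271) = (11793 - 7232)*(-14808 - 18271) = 4561*(-33079) = -150873319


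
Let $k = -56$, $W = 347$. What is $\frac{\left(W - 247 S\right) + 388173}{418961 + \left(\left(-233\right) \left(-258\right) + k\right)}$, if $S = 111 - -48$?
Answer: $\frac{349247}{479019} \approx 0.72909$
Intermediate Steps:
$S = 159$ ($S = 111 + 48 = 159$)
$\frac{\left(W - 247 S\right) + 388173}{418961 + \left(\left(-233\right) \left(-258\right) + k\right)} = \frac{\left(347 - 39273\right) + 388173}{418961 - -60058} = \frac{\left(347 - 39273\right) + 388173}{418961 + \left(60114 - 56\right)} = \frac{-38926 + 388173}{418961 + 60058} = \frac{349247}{479019}$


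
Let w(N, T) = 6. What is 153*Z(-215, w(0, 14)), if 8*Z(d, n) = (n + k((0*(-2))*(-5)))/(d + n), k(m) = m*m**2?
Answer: -459/836 ≈ -0.54904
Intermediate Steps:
k(m) = m**3
Z(d, n) = n/(8*(d + n)) (Z(d, n) = ((n + ((0*(-2))*(-5))**3)/(d + n))/8 = ((n + (0*(-5))**3)/(d + n))/8 = ((n + 0**3)/(d + n))/8 = ((n + 0)/(d + n))/8 = (n/(d + n))/8 = n/(8*(d + n)))
153*Z(-215, w(0, 14)) = 153*((1/8)*6/(-215 + 6)) = 153*((1/8)*6/(-209)) = 153*((1/8)*6*(-1/209)) = 153*(-3/836) = -459/836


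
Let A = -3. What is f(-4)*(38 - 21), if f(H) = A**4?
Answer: 1377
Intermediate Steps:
f(H) = 81 (f(H) = (-3)**4 = 81)
f(-4)*(38 - 21) = 81*(38 - 21) = 81*17 = 1377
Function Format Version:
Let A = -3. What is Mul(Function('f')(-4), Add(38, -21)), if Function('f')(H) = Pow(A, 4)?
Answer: 1377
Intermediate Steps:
Function('f')(H) = 81 (Function('f')(H) = Pow(-3, 4) = 81)
Mul(Function('f')(-4), Add(38, -21)) = Mul(81, Add(38, -21)) = Mul(81, 17) = 1377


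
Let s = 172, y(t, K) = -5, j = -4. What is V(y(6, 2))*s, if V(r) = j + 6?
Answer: 344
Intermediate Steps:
V(r) = 2 (V(r) = -4 + 6 = 2)
V(y(6, 2))*s = 2*172 = 344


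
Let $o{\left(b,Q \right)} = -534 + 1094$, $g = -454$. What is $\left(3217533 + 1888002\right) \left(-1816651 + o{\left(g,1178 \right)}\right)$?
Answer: $-9272116163685$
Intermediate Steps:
$o{\left(b,Q \right)} = 560$
$\left(3217533 + 1888002\right) \left(-1816651 + o{\left(g,1178 \right)}\right) = \left(3217533 + 1888002\right) \left(-1816651 + 560\right) = 5105535 \left(-1816091\right) = -9272116163685$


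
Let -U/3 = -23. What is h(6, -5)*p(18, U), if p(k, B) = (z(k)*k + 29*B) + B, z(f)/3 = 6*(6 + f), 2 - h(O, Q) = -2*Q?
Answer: -78768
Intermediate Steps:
U = 69 (U = -3*(-23) = 69)
h(O, Q) = 2 + 2*Q (h(O, Q) = 2 - (-2)*Q = 2 + 2*Q)
z(f) = 108 + 18*f (z(f) = 3*(6*(6 + f)) = 3*(36 + 6*f) = 108 + 18*f)
p(k, B) = 30*B + k*(108 + 18*k) (p(k, B) = ((108 + 18*k)*k + 29*B) + B = (k*(108 + 18*k) + 29*B) + B = (29*B + k*(108 + 18*k)) + B = 30*B + k*(108 + 18*k))
h(6, -5)*p(18, U) = (2 + 2*(-5))*(30*69 + 18*18*(6 + 18)) = (2 - 10)*(2070 + 18*18*24) = -8*(2070 + 7776) = -8*9846 = -78768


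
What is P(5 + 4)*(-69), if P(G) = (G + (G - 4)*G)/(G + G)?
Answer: -207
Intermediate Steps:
P(G) = (G + G*(-4 + G))/(2*G) (P(G) = (G + (-4 + G)*G)/((2*G)) = (G + G*(-4 + G))*(1/(2*G)) = (G + G*(-4 + G))/(2*G))
P(5 + 4)*(-69) = (-3/2 + (5 + 4)/2)*(-69) = (-3/2 + (½)*9)*(-69) = (-3/2 + 9/2)*(-69) = 3*(-69) = -207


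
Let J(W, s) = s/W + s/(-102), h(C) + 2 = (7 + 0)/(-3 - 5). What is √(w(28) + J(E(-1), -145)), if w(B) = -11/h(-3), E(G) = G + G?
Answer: √106975254/1173 ≈ 8.8175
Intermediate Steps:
h(C) = -23/8 (h(C) = -2 + (7 + 0)/(-3 - 5) = -2 + 7/(-8) = -2 + 7*(-⅛) = -2 - 7/8 = -23/8)
E(G) = 2*G
w(B) = 88/23 (w(B) = -11/(-23/8) = -11*(-8/23) = 88/23)
J(W, s) = -s/102 + s/W (J(W, s) = s/W + s*(-1/102) = s/W - s/102 = -s/102 + s/W)
√(w(28) + J(E(-1), -145)) = √(88/23 + (-1/102*(-145) - 145/(2*(-1)))) = √(88/23 + (145/102 - 145/(-2))) = √(88/23 + (145/102 - 145*(-½))) = √(88/23 + (145/102 + 145/2)) = √(88/23 + 3770/51) = √(91198/1173) = √106975254/1173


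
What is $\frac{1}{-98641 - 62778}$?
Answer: $- \frac{1}{161419} \approx -6.1951 \cdot 10^{-6}$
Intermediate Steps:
$\frac{1}{-98641 - 62778} = \frac{1}{-161419} = - \frac{1}{161419}$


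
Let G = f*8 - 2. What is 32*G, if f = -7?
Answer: -1856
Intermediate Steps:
G = -58 (G = -7*8 - 2 = -56 - 2 = -58)
32*G = 32*(-58) = -1856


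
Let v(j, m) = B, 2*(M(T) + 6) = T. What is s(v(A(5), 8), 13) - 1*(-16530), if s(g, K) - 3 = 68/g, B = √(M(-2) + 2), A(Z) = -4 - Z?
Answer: 16533 - 68*I*√5/5 ≈ 16533.0 - 30.411*I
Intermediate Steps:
M(T) = -6 + T/2
B = I*√5 (B = √((-6 + (½)*(-2)) + 2) = √((-6 - 1) + 2) = √(-7 + 2) = √(-5) = I*√5 ≈ 2.2361*I)
v(j, m) = I*√5
s(g, K) = 3 + 68/g
s(v(A(5), 8), 13) - 1*(-16530) = (3 + 68/((I*√5))) - 1*(-16530) = (3 + 68*(-I*√5/5)) + 16530 = (3 - 68*I*√5/5) + 16530 = 16533 - 68*I*√5/5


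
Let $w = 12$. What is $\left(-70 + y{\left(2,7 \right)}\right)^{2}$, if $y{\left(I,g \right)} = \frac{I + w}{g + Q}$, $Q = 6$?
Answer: $\frac{802816}{169} \approx 4750.4$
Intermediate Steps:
$y{\left(I,g \right)} = \frac{12 + I}{6 + g}$ ($y{\left(I,g \right)} = \frac{I + 12}{g + 6} = \frac{12 + I}{6 + g}$)
$\left(-70 + y{\left(2,7 \right)}\right)^{2} = \left(-70 + \frac{12 + 2}{6 + 7}\right)^{2} = \left(-70 + \frac{1}{13} \cdot 14\right)^{2} = \left(-70 + \frac{14}{13}\right)^{2} = \left(- \frac{896}{13}\right)^{2} = \frac{802816}{169}$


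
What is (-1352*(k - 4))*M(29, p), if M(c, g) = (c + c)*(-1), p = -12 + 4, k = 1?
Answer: -235248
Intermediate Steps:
p = -8
M(c, g) = -2*c (M(c, g) = (2*c)*(-1) = -2*c)
(-1352*(k - 4))*M(29, p) = (-1352*(1 - 4))*(-2*29) = -1352*(-3)*(-58) = 4056*(-58) = -235248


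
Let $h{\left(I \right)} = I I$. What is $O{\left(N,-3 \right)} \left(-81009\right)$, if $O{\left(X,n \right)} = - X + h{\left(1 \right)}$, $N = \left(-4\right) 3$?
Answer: $-1053117$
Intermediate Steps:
$N = -12$
$h{\left(I \right)} = I^{2}$
$O{\left(X,n \right)} = 1 - X$ ($O{\left(X,n \right)} = - X + 1^{2} = - X + 1 = 1 - X$)
$O{\left(N,-3 \right)} \left(-81009\right) = \left(1 - -12\right) \left(-81009\right) = \left(1 + 12\right) \left(-81009\right) = 13 \left(-81009\right) = -1053117$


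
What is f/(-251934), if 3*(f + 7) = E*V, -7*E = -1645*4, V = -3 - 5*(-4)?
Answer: -15959/755802 ≈ -0.021115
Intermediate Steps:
V = 17 (V = -3 + 20 = 17)
E = 940 (E = -(-235)*4 = -⅐*(-6580) = 940)
f = 15959/3 (f = -7 + (940*17)/3 = -7 + (⅓)*15980 = -7 + 15980/3 = 15959/3 ≈ 5319.7)
f/(-251934) = (15959/3)/(-251934) = (15959/3)*(-1/251934) = -15959/755802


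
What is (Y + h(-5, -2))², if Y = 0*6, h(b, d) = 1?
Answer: 1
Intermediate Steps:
Y = 0
(Y + h(-5, -2))² = (0 + 1)² = 1² = 1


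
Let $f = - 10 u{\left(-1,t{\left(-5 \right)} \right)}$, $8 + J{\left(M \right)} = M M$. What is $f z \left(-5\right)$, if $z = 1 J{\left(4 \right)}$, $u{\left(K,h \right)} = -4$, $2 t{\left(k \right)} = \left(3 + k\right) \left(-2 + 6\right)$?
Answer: $-1600$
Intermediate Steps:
$t{\left(k \right)} = 6 + 2 k$ ($t{\left(k \right)} = \frac{\left(3 + k\right) \left(-2 + 6\right)}{2} = \frac{\left(3 + k\right) 4}{2} = \frac{12 + 4 k}{2} = 6 + 2 k$)
$J{\left(M \right)} = -8 + M^{2}$ ($J{\left(M \right)} = -8 + M M = -8 + M^{2}$)
$z = 8$ ($z = 1 \left(-8 + 4^{2}\right) = 1 \left(-8 + 16\right) = 1 \cdot 8 = 8$)
$f = 40$ ($f = \left(-10\right) \left(-4\right) = 40$)
$f z \left(-5\right) = 40 \cdot 8 \left(-5\right) = 320 \left(-5\right) = -1600$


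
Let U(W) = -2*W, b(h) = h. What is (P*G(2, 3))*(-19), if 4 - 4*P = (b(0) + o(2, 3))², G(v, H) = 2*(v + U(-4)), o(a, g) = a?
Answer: 0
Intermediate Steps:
G(v, H) = 16 + 2*v (G(v, H) = 2*(v - 2*(-4)) = 2*(v + 8) = 2*(8 + v) = 16 + 2*v)
P = 0 (P = 1 - (0 + 2)²/4 = 1 - ¼*2² = 1 - ¼*4 = 1 - 1 = 0)
(P*G(2, 3))*(-19) = (0*(16 + 2*2))*(-19) = (0*(16 + 4))*(-19) = (0*20)*(-19) = 0*(-19) = 0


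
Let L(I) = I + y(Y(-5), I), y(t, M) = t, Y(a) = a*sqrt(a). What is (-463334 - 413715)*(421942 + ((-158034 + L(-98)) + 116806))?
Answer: -333818882184 + 4385245*I*sqrt(5) ≈ -3.3382e+11 + 9.8057e+6*I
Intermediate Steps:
Y(a) = a**(3/2)
L(I) = I - 5*I*sqrt(5) (L(I) = I + (-5)**(3/2) = I - 5*I*sqrt(5))
(-463334 - 413715)*(421942 + ((-158034 + L(-98)) + 116806)) = (-463334 - 413715)*(421942 + ((-158034 + (-98 - 5*I*sqrt(5))) + 116806)) = -877049*(421942 + ((-158132 - 5*I*sqrt(5)) + 116806)) = -877049*(421942 + (-41326 - 5*I*sqrt(5))) = -877049*(380616 - 5*I*sqrt(5)) = -333818882184 + 4385245*I*sqrt(5)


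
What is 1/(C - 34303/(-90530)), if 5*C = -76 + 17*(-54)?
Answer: -90530/17963061 ≈ -0.0050398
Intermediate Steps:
C = -994/5 (C = (-76 + 17*(-54))/5 = (-76 - 918)/5 = (1/5)*(-994) = -994/5 ≈ -198.80)
1/(C - 34303/(-90530)) = 1/(-994/5 - 34303/(-90530)) = 1/(-994/5 - 34303*(-1/90530)) = 1/(-994/5 + 34303/90530) = 1/(-17963061/90530) = -90530/17963061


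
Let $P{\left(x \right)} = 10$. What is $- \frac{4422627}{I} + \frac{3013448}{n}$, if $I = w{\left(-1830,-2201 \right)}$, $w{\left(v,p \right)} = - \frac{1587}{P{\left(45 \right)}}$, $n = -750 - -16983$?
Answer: $\frac{240902460962}{8587257} \approx 28053.0$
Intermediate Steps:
$n = 16233$ ($n = -750 + 16983 = 16233$)
$w{\left(v,p \right)} = - \frac{1587}{10}$
$I = - \frac{1587}{10} \approx -158.7$
$- \frac{4422627}{I} + \frac{3013448}{n} = - \frac{4422627}{- \frac{1587}{10}} + \frac{3013448}{16233} = \left(-4422627\right) \left(- \frac{10}{1587}\right) + 3013448 \cdot \frac{1}{16233} = \frac{14742090}{529} + \frac{3013448}{16233} = \frac{240902460962}{8587257}$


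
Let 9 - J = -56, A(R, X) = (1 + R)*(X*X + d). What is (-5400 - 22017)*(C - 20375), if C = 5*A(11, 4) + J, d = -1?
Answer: 532163970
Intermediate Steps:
A(R, X) = (1 + R)*(-1 + X²) (A(R, X) = (1 + R)*(X*X - 1) = (1 + R)*(X² - 1) = (1 + R)*(-1 + X²))
J = 65 (J = 9 - 1*(-56) = 9 + 56 = 65)
C = 965 (C = 5*(-1 + 4² - 1*11 + 11*4²) + 65 = 5*(-1 + 16 - 11 + 11*16) + 65 = 5*(-1 + 16 - 11 + 176) + 65 = 5*180 + 65 = 900 + 65 = 965)
(-5400 - 22017)*(C - 20375) = (-5400 - 22017)*(965 - 20375) = -27417*(-19410) = 532163970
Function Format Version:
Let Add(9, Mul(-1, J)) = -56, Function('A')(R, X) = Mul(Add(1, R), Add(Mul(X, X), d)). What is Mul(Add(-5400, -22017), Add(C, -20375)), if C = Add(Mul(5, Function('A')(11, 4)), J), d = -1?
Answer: 532163970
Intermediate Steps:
Function('A')(R, X) = Mul(Add(1, R), Add(-1, Pow(X, 2))) (Function('A')(R, X) = Mul(Add(1, R), Add(Mul(X, X), -1)) = Mul(Add(1, R), Add(Pow(X, 2), -1)) = Mul(Add(1, R), Add(-1, Pow(X, 2))))
J = 65 (J = Add(9, Mul(-1, -56)) = Add(9, 56) = 65)
C = 965 (C = Add(Mul(5, Add(-1, Pow(4, 2), Mul(-1, 11), Mul(11, Pow(4, 2)))), 65) = Add(Mul(5, Add(-1, 16, -11, Mul(11, 16))), 65) = Add(Mul(5, Add(-1, 16, -11, 176)), 65) = Add(Mul(5, 180), 65) = Add(900, 65) = 965)
Mul(Add(-5400, -22017), Add(C, -20375)) = Mul(Add(-5400, -22017), Add(965, -20375)) = Mul(-27417, -19410) = 532163970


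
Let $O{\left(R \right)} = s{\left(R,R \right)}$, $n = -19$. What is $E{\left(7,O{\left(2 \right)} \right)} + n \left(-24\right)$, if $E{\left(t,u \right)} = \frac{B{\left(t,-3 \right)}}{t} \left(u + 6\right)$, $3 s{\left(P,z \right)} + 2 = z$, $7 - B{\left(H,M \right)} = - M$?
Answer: $\frac{3216}{7} \approx 459.43$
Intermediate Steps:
$B{\left(H,M \right)} = 7 + M$ ($B{\left(H,M \right)} = 7 - - M = 7 + M$)
$s{\left(P,z \right)} = - \frac{2}{3} + \frac{z}{3}$
$O{\left(R \right)} = - \frac{2}{3} + \frac{R}{3}$
$E{\left(t,u \right)} = \frac{4 \left(6 + u\right)}{t}$ ($E{\left(t,u \right)} = \frac{7 - 3}{t} \left(u + 6\right) = \frac{4}{t} \left(6 + u\right) = \frac{4 \left(6 + u\right)}{t}$)
$E{\left(7,O{\left(2 \right)} \right)} + n \left(-24\right) = \frac{4 \left(6 + \left(- \frac{2}{3} + \frac{1}{3} \cdot 2\right)\right)}{7} - -456 = 4 \cdot \frac{1}{7} \left(6 + \left(- \frac{2}{3} + \frac{2}{3}\right)\right) + 456 = 4 \cdot \frac{1}{7} \left(6 + 0\right) + 456 = 4 \cdot \frac{1}{7} \cdot 6 + 456 = \frac{24}{7} + 456 = \frac{3216}{7}$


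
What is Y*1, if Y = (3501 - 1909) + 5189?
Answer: 6781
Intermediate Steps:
Y = 6781 (Y = 1592 + 5189 = 6781)
Y*1 = 6781*1 = 6781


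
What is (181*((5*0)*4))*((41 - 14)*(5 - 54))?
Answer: 0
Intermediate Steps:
(181*((5*0)*4))*((41 - 14)*(5 - 54)) = (181*(0*4))*(27*(-49)) = (181*0)*(-1323) = 0*(-1323) = 0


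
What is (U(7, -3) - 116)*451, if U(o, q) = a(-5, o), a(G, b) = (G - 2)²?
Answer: -30217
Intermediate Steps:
a(G, b) = (-2 + G)²
U(o, q) = 49 (U(o, q) = (-2 - 5)² = (-7)² = 49)
(U(7, -3) - 116)*451 = (49 - 116)*451 = -67*451 = -30217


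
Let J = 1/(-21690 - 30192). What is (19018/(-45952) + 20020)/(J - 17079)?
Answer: -11932082055351/10179432696352 ≈ -1.1722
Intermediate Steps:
J = -1/51882 (J = 1/(-51882) = -1/51882 ≈ -1.9275e-5)
(19018/(-45952) + 20020)/(J - 17079) = (19018/(-45952) + 20020)/(-1/51882 - 17079) = (19018*(-1/45952) + 20020)/(-886092679/51882) = (-9509/22976 + 20020)*(-51882/886092679) = (459970011/22976)*(-51882/886092679) = -11932082055351/10179432696352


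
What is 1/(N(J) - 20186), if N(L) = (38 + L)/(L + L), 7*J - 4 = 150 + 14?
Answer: -24/484433 ≈ -4.9542e-5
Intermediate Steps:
J = 24 (J = 4/7 + (150 + 14)/7 = 4/7 + (⅐)*164 = 4/7 + 164/7 = 24)
N(L) = (38 + L)/(2*L) (N(L) = (38 + L)/((2*L)) = (38 + L)*(1/(2*L)) = (38 + L)/(2*L))
1/(N(J) - 20186) = 1/((½)*(38 + 24)/24 - 20186) = 1/((½)*(1/24)*62 - 20186) = 1/(31/24 - 20186) = 1/(-484433/24) = -24/484433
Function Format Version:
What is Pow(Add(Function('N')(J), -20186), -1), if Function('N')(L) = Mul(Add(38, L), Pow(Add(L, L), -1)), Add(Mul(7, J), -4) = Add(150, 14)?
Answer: Rational(-24, 484433) ≈ -4.9542e-5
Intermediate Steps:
J = 24 (J = Add(Rational(4, 7), Mul(Rational(1, 7), Add(150, 14))) = Add(Rational(4, 7), Mul(Rational(1, 7), 164)) = Add(Rational(4, 7), Rational(164, 7)) = 24)
Function('N')(L) = Mul(Rational(1, 2), Pow(L, -1), Add(38, L)) (Function('N')(L) = Mul(Add(38, L), Pow(Mul(2, L), -1)) = Mul(Add(38, L), Mul(Rational(1, 2), Pow(L, -1))) = Mul(Rational(1, 2), Pow(L, -1), Add(38, L)))
Pow(Add(Function('N')(J), -20186), -1) = Pow(Add(Mul(Rational(1, 2), Pow(24, -1), Add(38, 24)), -20186), -1) = Pow(Add(Mul(Rational(1, 2), Rational(1, 24), 62), -20186), -1) = Pow(Add(Rational(31, 24), -20186), -1) = Pow(Rational(-484433, 24), -1) = Rational(-24, 484433)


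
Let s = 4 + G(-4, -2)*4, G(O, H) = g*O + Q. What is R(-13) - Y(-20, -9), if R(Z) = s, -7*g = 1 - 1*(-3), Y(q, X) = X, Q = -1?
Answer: 127/7 ≈ 18.143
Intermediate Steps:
g = -4/7 (g = -(1 - 1*(-3))/7 = -(1 + 3)/7 = -⅐*4 = -4/7 ≈ -0.57143)
G(O, H) = -1 - 4*O/7 (G(O, H) = -4*O/7 - 1 = -1 - 4*O/7)
s = 64/7 (s = 4 + (-1 - 4/7*(-4))*4 = 4 + (-1 + 16/7)*4 = 4 + (9/7)*4 = 4 + 36/7 = 64/7 ≈ 9.1429)
R(Z) = 64/7
R(-13) - Y(-20, -9) = 64/7 - 1*(-9) = 64/7 + 9 = 127/7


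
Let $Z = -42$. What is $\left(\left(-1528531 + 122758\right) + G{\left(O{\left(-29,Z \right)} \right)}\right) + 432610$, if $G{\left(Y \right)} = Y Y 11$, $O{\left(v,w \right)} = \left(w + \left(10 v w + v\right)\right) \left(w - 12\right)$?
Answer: $4703234937793$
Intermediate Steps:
$O{\left(v,w \right)} = \left(-12 + w\right) \left(v + w + 10 v w\right)$ ($O{\left(v,w \right)} = \left(w + \left(10 v w + v\right)\right) \left(-12 + w\right) = \left(w + \left(v + 10 v w\right)\right) \left(-12 + w\right) = \left(v + w + 10 v w\right) \left(-12 + w\right) = \left(-12 + w\right) \left(v + w + 10 v w\right)$)
$G{\left(Y \right)} = 11 Y^{2}$ ($G{\left(Y \right)} = Y^{2} \cdot 11 = 11 Y^{2}$)
$\left(\left(-1528531 + 122758\right) + G{\left(O{\left(-29,Z \right)} \right)}\right) + 432610 = \left(\left(-1528531 + 122758\right) + 11 \left(\left(-42\right)^{2} - -348 - -504 - \left(-3451\right) \left(-42\right) + 10 \left(-29\right) \left(-42\right)^{2}\right)^{2}\right) + 432610 = \left(-1405773 + 11 \left(1764 + 348 + 504 - 144942 + 10 \left(-29\right) 1764\right)^{2}\right) + 432610 = \left(-1405773 + 11 \left(1764 + 348 + 504 - 144942 - 511560\right)^{2}\right) + 432610 = \left(-1405773 + 11 \left(-653886\right)^{2}\right) + 432610 = \left(-1405773 + 11 \cdot 427566900996\right) + 432610 = \left(-1405773 + 4703235910956\right) + 432610 = 4703234505183 + 432610 = 4703234937793$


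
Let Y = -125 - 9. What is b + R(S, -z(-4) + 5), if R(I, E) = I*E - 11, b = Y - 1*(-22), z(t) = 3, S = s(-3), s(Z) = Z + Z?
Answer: -135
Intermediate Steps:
s(Z) = 2*Z
S = -6 (S = 2*(-3) = -6)
Y = -134
b = -112 (b = -134 - 1*(-22) = -134 + 22 = -112)
R(I, E) = -11 + E*I (R(I, E) = E*I - 11 = -11 + E*I)
b + R(S, -z(-4) + 5) = -112 + (-11 + (-1*3 + 5)*(-6)) = -112 + (-11 + (-3 + 5)*(-6)) = -112 + (-11 + 2*(-6)) = -112 + (-11 - 12) = -112 - 23 = -135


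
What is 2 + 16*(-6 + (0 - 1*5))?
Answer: -174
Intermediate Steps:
2 + 16*(-6 + (0 - 1*5)) = 2 + 16*(-6 + (0 - 5)) = 2 + 16*(-6 - 5) = 2 + 16*(-11) = 2 - 176 = -174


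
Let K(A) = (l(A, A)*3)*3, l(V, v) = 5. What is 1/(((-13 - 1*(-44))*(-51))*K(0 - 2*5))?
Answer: -1/71145 ≈ -1.4056e-5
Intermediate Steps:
K(A) = 45 (K(A) = (5*3)*3 = 15*3 = 45)
1/(((-13 - 1*(-44))*(-51))*K(0 - 2*5)) = 1/(((-13 - 1*(-44))*(-51))*45) = 1/(((-13 + 44)*(-51))*45) = 1/((31*(-51))*45) = 1/(-1581*45) = 1/(-71145) = -1/71145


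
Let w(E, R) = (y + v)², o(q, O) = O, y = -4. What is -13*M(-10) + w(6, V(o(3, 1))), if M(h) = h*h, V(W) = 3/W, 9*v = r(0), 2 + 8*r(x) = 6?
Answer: -416159/324 ≈ -1284.4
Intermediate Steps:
r(x) = ½ (r(x) = -¼ + (⅛)*6 = -¼ + ¾ = ½)
v = 1/18 (v = (⅑)*(½) = 1/18 ≈ 0.055556)
w(E, R) = 5041/324 (w(E, R) = (-4 + 1/18)² = (-71/18)² = 5041/324)
M(h) = h²
-13*M(-10) + w(6, V(o(3, 1))) = -13*(-10)² + 5041/324 = -13*100 + 5041/324 = -1300 + 5041/324 = -416159/324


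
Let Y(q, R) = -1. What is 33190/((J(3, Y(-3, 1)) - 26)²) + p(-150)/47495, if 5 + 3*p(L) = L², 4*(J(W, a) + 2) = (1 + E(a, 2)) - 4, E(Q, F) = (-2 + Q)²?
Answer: 3795899411/80048073 ≈ 47.420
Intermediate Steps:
J(W, a) = -11/4 + (-2 + a)²/4 (J(W, a) = -2 + ((1 + (-2 + a)²) - 4)/4 = -2 + (-3 + (-2 + a)²)/4 = -2 + (-¾ + (-2 + a)²/4) = -11/4 + (-2 + a)²/4)
p(L) = -5/3 + L²/3
33190/((J(3, Y(-3, 1)) - 26)²) + p(-150)/47495 = 33190/(((-11/4 + (-2 - 1)²/4) - 26)²) + (-5/3 + (⅓)*(-150)²)/47495 = 33190/(((-11/4 + (¼)*(-3)²) - 26)²) + (-5/3 + (⅓)*22500)*(1/47495) = 33190/(((-11/4 + (¼)*9) - 26)²) + (-5/3 + 7500)*(1/47495) = 33190/(((-11/4 + 9/4) - 26)²) + (22495/3)*(1/47495) = 33190/((-½ - 26)²) + 4499/28497 = 33190/((-53/2)²) + 4499/28497 = 33190/(2809/4) + 4499/28497 = 33190*(4/2809) + 4499/28497 = 132760/2809 + 4499/28497 = 3795899411/80048073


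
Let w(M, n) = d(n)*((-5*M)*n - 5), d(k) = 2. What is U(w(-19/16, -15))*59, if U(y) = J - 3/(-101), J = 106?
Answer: 631831/101 ≈ 6255.8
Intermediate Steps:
w(M, n) = -10 - 10*M*n (w(M, n) = 2*((-5*M)*n - 5) = 2*(-5*M*n - 5) = 2*(-5 - 5*M*n) = -10 - 10*M*n)
U(y) = 10709/101 (U(y) = 106 - 3/(-101) = 106 - 3*(-1)/101 = 106 - 1*(-3/101) = 106 + 3/101 = 10709/101)
U(w(-19/16, -15))*59 = (10709/101)*59 = 631831/101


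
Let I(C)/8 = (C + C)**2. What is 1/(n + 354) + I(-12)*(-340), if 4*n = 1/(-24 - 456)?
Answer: -1064866680960/679679 ≈ -1.5667e+6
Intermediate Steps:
n = -1/1920 (n = 1/(4*(-24 - 456)) = (1/4)/(-480) = (1/4)*(-1/480) = -1/1920 ≈ -0.00052083)
I(C) = 32*C**2 (I(C) = 8*(C + C)**2 = 8*(2*C)**2 = 8*(4*C**2) = 32*C**2)
1/(n + 354) + I(-12)*(-340) = 1/(-1/1920 + 354) + (32*(-12)**2)*(-340) = 1/(679679/1920) + (32*144)*(-340) = 1920/679679 + 4608*(-340) = 1920/679679 - 1566720 = -1064866680960/679679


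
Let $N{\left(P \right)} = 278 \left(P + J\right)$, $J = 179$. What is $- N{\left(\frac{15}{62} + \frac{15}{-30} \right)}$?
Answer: $- \frac{1540398}{31} \approx -49690.0$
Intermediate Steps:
$N{\left(P \right)} = 49762 + 278 P$ ($N{\left(P \right)} = 278 \left(P + 179\right) = 278 \left(179 + P\right) = 49762 + 278 P$)
$- N{\left(\frac{15}{62} + \frac{15}{-30} \right)} = - (49762 + 278 \left(\frac{15}{62} + \frac{15}{-30}\right)) = - (49762 + 278 \left(15 \cdot \frac{1}{62} + 15 \left(- \frac{1}{30}\right)\right)) = - (49762 + 278 \left(\frac{15}{62} - \frac{1}{2}\right)) = - (49762 + 278 \left(- \frac{8}{31}\right)) = - (49762 - \frac{2224}{31}) = \left(-1\right) \frac{1540398}{31} = - \frac{1540398}{31}$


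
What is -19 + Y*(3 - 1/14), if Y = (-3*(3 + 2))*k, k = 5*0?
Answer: -19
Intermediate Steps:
k = 0
Y = 0 (Y = -3*(3 + 2)*0 = -3*5*0 = -15*0 = 0)
-19 + Y*(3 - 1/14) = -19 + 0*(3 - 1/14) = -19 + 0*(41/14) = -19 + 0 = -19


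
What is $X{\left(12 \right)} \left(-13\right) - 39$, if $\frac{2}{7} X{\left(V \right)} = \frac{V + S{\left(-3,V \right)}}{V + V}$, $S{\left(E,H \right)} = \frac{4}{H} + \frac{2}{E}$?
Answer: $- \frac{8801}{144} \approx -61.118$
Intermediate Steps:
$S{\left(E,H \right)} = \frac{2}{E} + \frac{4}{H}$
$X{\left(V \right)} = \frac{7 \left(- \frac{2}{3} + V + \frac{4}{V}\right)}{4 V}$ ($X{\left(V \right)} = \frac{7 \frac{V + \left(\frac{2}{-3} + \frac{4}{V}\right)}{V + V}}{2} = \frac{7 \frac{V + \left(2 \left(- \frac{1}{3}\right) + \frac{4}{V}\right)}{2 V}}{2} = \frac{7 \left(V - \left(\frac{2}{3} - \frac{4}{V}\right)\right) \frac{1}{2 V}}{2} = \frac{7 \left(- \frac{2}{3} + V + \frac{4}{V}\right) \frac{1}{2 V}}{2} = \frac{7 \frac{- \frac{2}{3} + V + \frac{4}{V}}{2 V}}{2} = \frac{7 \left(- \frac{2}{3} + V + \frac{4}{V}\right)}{4 V}$)
$X{\left(12 \right)} \left(-13\right) - 39 = \left(\frac{7}{4} + \frac{7}{144} - \frac{7}{6 \cdot 12}\right) \left(-13\right) - 39 = \left(\frac{7}{4} + 7 \cdot \frac{1}{144} - \frac{7}{72}\right) \left(-13\right) - 39 = \left(\frac{7}{4} + \frac{7}{144} - \frac{7}{72}\right) \left(-13\right) - 39 = \frac{245}{144} \left(-13\right) - 39 = - \frac{3185}{144} - 39 = - \frac{8801}{144}$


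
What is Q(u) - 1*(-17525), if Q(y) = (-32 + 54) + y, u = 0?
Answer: 17547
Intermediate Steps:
Q(y) = 22 + y
Q(u) - 1*(-17525) = (22 + 0) - 1*(-17525) = 22 + 17525 = 17547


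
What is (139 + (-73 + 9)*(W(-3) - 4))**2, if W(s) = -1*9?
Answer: 942841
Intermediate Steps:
W(s) = -9
(139 + (-73 + 9)*(W(-3) - 4))**2 = (139 + (-73 + 9)*(-9 - 4))**2 = (139 - 64*(-13))**2 = (139 + 832)**2 = 971**2 = 942841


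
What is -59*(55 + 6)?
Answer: -3599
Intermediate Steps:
-59*(55 + 6) = -59*61 = -3599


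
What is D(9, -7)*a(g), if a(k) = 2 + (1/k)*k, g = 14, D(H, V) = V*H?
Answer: -189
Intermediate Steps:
D(H, V) = H*V
a(k) = 3 (a(k) = 2 + k/k = 2 + 1 = 3)
D(9, -7)*a(g) = (9*(-7))*3 = -63*3 = -189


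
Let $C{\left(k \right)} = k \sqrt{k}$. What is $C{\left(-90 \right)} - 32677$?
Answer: $-32677 - 270 i \sqrt{10} \approx -32677.0 - 853.82 i$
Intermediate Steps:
$C{\left(k \right)} = k^{\frac{3}{2}}$
$C{\left(-90 \right)} - 32677 = \left(-90\right)^{\frac{3}{2}} - 32677 = - 270 i \sqrt{10} - 32677 = -32677 - 270 i \sqrt{10}$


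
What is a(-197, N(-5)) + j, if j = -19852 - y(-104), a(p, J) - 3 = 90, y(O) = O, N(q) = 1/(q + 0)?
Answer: -19655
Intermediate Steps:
N(q) = 1/q
a(p, J) = 93 (a(p, J) = 3 + 90 = 93)
j = -19748 (j = -19852 - 1*(-104) = -19852 + 104 = -19748)
a(-197, N(-5)) + j = 93 - 19748 = -19655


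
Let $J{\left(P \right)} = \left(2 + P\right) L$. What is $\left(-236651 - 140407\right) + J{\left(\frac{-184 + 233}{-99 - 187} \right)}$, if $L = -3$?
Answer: $- \frac{107840157}{286} \approx -3.7706 \cdot 10^{5}$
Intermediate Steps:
$J{\left(P \right)} = -6 - 3 P$ ($J{\left(P \right)} = \left(2 + P\right) \left(-3\right) = -6 - 3 P$)
$\left(-236651 - 140407\right) + J{\left(\frac{-184 + 233}{-99 - 187} \right)} = \left(-236651 - 140407\right) - \left(6 + 3 \frac{-184 + 233}{-99 - 187}\right) = -377058 - \left(6 + 3 \frac{49}{-286}\right) = -377058 - \left(6 + 3 \cdot 49 \left(- \frac{1}{286}\right)\right) = -377058 - \frac{1569}{286} = - \frac{107840157}{286}$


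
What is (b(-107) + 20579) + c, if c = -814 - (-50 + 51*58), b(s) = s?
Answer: 16750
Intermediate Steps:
c = -3722 (c = -814 - (-50 + 2958) = -814 - 1*2908 = -814 - 2908 = -3722)
(b(-107) + 20579) + c = (-107 + 20579) - 3722 = 20472 - 3722 = 16750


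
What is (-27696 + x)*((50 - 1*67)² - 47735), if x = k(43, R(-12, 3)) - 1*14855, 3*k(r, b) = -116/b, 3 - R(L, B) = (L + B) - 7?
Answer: 115081364258/57 ≈ 2.0190e+9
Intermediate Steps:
R(L, B) = 10 - B - L (R(L, B) = 3 - ((L + B) - 7) = 3 - ((B + L) - 7) = 3 - (-7 + B + L) = 3 + (7 - B - L) = 10 - B - L)
k(r, b) = -116/(3*b) (k(r, b) = (-116/b)/3 = -116/(3*b))
x = -846851/57 (x = -116/(3*(10 - 1*3 - 1*(-12))) - 1*14855 = -116/(3*(10 - 3 + 12)) - 14855 = -116/3/19 - 14855 = -116/3*1/19 - 14855 = -116/57 - 14855 = -846851/57 ≈ -14857.)
(-27696 + x)*((50 - 1*67)² - 47735) = (-27696 - 846851/57)*((50 - 1*67)² - 47735) = -2425523*((50 - 67)² - 47735)/57 = -2425523*((-17)² - 47735)/57 = -2425523*(289 - 47735)/57 = -2425523/57*(-47446) = 115081364258/57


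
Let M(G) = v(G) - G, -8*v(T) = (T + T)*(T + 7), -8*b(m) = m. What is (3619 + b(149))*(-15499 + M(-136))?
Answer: -568830447/8 ≈ -7.1104e+7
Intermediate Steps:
b(m) = -m/8
v(T) = -T*(7 + T)/4 (v(T) = -(T + T)*(T + 7)/8 = -2*T*(7 + T)/8 = -T*(7 + T)/4)
M(G) = -G - G*(7 + G)/4 (M(G) = -G*(7 + G)/4 - G = -G - G*(7 + G)/4)
(3619 + b(149))*(-15499 + M(-136)) = (3619 - ⅛*149)*(-15499 + (¼)*(-136)*(-11 - 1*(-136))) = (3619 - 149/8)*(-15499 + (¼)*(-136)*(-11 + 136)) = 28803*(-15499 + (¼)*(-136)*125)/8 = 28803*(-15499 - 4250)/8 = (28803/8)*(-19749) = -568830447/8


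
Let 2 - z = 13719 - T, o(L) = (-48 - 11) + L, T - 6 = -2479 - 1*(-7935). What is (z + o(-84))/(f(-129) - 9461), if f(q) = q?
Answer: 4199/4795 ≈ 0.87570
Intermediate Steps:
T = 5462 (T = 6 + (-2479 - 1*(-7935)) = 6 + (-2479 + 7935) = 6 + 5456 = 5462)
o(L) = -59 + L
z = -8255 (z = 2 - (13719 - 1*5462) = 2 - (13719 - 5462) = 2 - 1*8257 = 2 - 8257 = -8255)
(z + o(-84))/(f(-129) - 9461) = (-8255 + (-59 - 84))/(-129 - 9461) = (-8255 - 143)/(-9590) = -8398*(-1/9590) = 4199/4795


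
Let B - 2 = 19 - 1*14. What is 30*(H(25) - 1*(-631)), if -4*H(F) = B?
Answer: 37755/2 ≈ 18878.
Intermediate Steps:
B = 7 (B = 2 + (19 - 1*14) = 2 + (19 - 14) = 2 + 5 = 7)
H(F) = -7/4 (H(F) = -¼*7 = -7/4)
30*(H(25) - 1*(-631)) = 30*(-7/4 - 1*(-631)) = 30*(-7/4 + 631) = 30*(2517/4) = 37755/2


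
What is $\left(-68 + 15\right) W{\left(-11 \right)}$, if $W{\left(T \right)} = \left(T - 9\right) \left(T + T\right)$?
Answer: $-23320$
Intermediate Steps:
$W{\left(T \right)} = 2 T \left(-9 + T\right)$ ($W{\left(T \right)} = \left(-9 + T\right) 2 T = 2 T \left(-9 + T\right)$)
$\left(-68 + 15\right) W{\left(-11 \right)} = \left(-68 + 15\right) 2 \left(-11\right) \left(-9 - 11\right) = - 53 \cdot 2 \left(-11\right) \left(-20\right) = \left(-53\right) 440 = -23320$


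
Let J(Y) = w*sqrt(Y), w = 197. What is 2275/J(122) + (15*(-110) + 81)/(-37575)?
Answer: 523/12525 + 2275*sqrt(122)/24034 ≈ 1.0873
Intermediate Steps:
J(Y) = 197*sqrt(Y)
2275/J(122) + (15*(-110) + 81)/(-37575) = 2275/((197*sqrt(122))) + (15*(-110) + 81)/(-37575) = 2275*(sqrt(122)/24034) + (-1650 + 81)*(-1/37575) = 2275*sqrt(122)/24034 - 1569*(-1/37575) = 2275*sqrt(122)/24034 + 523/12525 = 523/12525 + 2275*sqrt(122)/24034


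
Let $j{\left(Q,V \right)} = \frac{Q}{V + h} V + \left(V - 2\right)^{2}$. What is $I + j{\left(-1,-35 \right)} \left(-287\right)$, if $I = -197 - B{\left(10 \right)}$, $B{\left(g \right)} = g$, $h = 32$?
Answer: $- \frac{1169285}{3} \approx -3.8976 \cdot 10^{5}$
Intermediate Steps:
$j{\left(Q,V \right)} = \left(-2 + V\right)^{2} + \frac{Q V}{32 + V}$ ($j{\left(Q,V \right)} = \frac{Q}{V + 32} V + \left(V - 2\right)^{2} = \frac{Q}{32 + V} V + \left(-2 + V\right)^{2} = \frac{Q V}{32 + V} + \left(-2 + V\right)^{2} = \left(-2 + V\right)^{2} + \frac{Q V}{32 + V}$)
$I = -207$ ($I = -197 - 10 = -207$)
$I + j{\left(-1,-35 \right)} \left(-287\right) = -207 + \frac{32 \left(-2 - 35\right)^{2} - -35 - 35 \left(-2 - 35\right)^{2}}{32 - 35} \left(-287\right) = -207 + \frac{32 \left(-37\right)^{2} + 35 - 35 \left(-37\right)^{2}}{-3} \left(-287\right) = -207 + - \frac{32 \cdot 1369 + 35 - 47915}{3} \left(-287\right) = -207 + - \frac{43808 + 35 - 47915}{3} \left(-287\right) = -207 + \left(- \frac{1}{3}\right) \left(-4072\right) \left(-287\right) = -207 + \frac{4072}{3} \left(-287\right) = -207 - \frac{1168664}{3} = - \frac{1169285}{3}$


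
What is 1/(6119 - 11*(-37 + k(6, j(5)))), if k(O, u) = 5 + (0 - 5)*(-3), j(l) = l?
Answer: 1/6306 ≈ 0.00015858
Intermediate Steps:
k(O, u) = 20 (k(O, u) = 5 - 5*(-3) = 5 + 15 = 20)
1/(6119 - 11*(-37 + k(6, j(5)))) = 1/(6119 - 11*(-37 + 20)) = 1/(6119 - 11*(-17)) = 1/(6119 + 187) = 1/6306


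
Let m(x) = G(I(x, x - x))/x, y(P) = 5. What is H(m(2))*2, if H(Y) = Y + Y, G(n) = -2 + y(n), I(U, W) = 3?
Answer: 6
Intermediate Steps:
G(n) = 3 (G(n) = -2 + 5 = 3)
m(x) = 3/x
H(Y) = 2*Y
H(m(2))*2 = (2*(3/2))*2 = 3*2 = 6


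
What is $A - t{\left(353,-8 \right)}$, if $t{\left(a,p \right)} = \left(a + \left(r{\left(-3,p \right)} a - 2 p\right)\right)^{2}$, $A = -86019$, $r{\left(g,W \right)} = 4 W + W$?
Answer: $-189176020$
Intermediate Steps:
$r{\left(g,W \right)} = 5 W$
$t{\left(a,p \right)} = \left(a - 2 p + 5 a p\right)^{2}$ ($t{\left(a,p \right)} = \left(a + \left(5 p a - 2 p\right)\right)^{2} = \left(a + \left(5 a p - 2 p\right)\right)^{2} = \left(a + \left(- 2 p + 5 a p\right)\right)^{2} = \left(a - 2 p + 5 a p\right)^{2}$)
$A - t{\left(353,-8 \right)} = -86019 - \left(353 - -16 + 5 \cdot 353 \left(-8\right)\right)^{2} = -86019 - \left(353 + 16 - 14120\right)^{2} = -86019 - \left(-13751\right)^{2} = -86019 - 189090001 = -189176020$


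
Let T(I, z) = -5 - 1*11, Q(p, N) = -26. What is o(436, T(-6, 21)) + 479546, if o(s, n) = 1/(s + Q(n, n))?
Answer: 196613861/410 ≈ 4.7955e+5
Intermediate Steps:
T(I, z) = -16 (T(I, z) = -5 - 11 = -16)
o(s, n) = 1/(-26 + s) (o(s, n) = 1/(s - 26) = 1/(-26 + s))
o(436, T(-6, 21)) + 479546 = 1/(-26 + 436) + 479546 = 1/410 + 479546 = 196613861/410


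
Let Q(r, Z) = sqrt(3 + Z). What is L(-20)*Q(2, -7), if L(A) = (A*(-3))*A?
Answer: -2400*I ≈ -2400.0*I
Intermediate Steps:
L(A) = -3*A**2 (L(A) = (-3*A)*A = -3*A**2)
L(-20)*Q(2, -7) = (-3*(-20)**2)*sqrt(3 - 7) = (-3*400)*sqrt(-4) = -2400*I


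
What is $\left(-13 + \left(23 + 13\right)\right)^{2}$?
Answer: $529$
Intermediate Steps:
$\left(-13 + \left(23 + 13\right)\right)^{2} = \left(-13 + 36\right)^{2} = 23^{2} = 529$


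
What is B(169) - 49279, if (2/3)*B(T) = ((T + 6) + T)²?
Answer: 128225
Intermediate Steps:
B(T) = 3*(6 + 2*T)²/2 (B(T) = 3*((T + 6) + T)²/2 = 3*((6 + T) + T)²/2 = 3*(6 + 2*T)²/2)
B(169) - 49279 = 6*(3 + 169)² - 49279 = 6*172² - 49279 = 6*29584 - 49279 = 177504 - 49279 = 128225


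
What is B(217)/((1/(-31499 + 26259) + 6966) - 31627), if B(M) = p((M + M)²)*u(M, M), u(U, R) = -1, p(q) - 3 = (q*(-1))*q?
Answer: -185904629520920/129223641 ≈ -1.4386e+6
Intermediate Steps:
p(q) = 3 - q² (p(q) = 3 + (q*(-1))*q = 3 + (-q)*q = 3 - q²)
B(M) = -3 + 16*M⁴ (B(M) = (3 - ((M + M)²)²)*(-1) = (3 - ((2*M)²)²)*(-1) = (3 - (4*M²)²)*(-1) = (3 - 16*M⁴)*(-1) = -3 + 16*M⁴)
B(217)/((1/(-31499 + 26259) + 6966) - 31627) = (-3 + 16*217⁴)/((1/(-31499 + 26259) + 6966) - 31627) = (-3 + 16*2217373921)/((1/(-5240) + 6966) - 31627) = (-3 + 35477982736)/((-1/5240 + 6966) - 31627) = 35477982733/(36501839/5240 - 31627) = 35477982733/(-129223641/5240) = 35477982733*(-5240/129223641) = -185904629520920/129223641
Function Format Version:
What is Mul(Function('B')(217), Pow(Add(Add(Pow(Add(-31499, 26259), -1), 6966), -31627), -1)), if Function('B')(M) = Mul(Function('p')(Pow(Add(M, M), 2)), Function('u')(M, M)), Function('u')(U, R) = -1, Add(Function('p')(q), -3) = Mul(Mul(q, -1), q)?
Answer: Rational(-185904629520920, 129223641) ≈ -1.4386e+6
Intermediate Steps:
Function('p')(q) = Add(3, Mul(-1, Pow(q, 2))) (Function('p')(q) = Add(3, Mul(Mul(q, -1), q)) = Add(3, Mul(Mul(-1, q), q)) = Add(3, Mul(-1, Pow(q, 2))))
Function('B')(M) = Add(-3, Mul(16, Pow(M, 4))) (Function('B')(M) = Mul(Add(3, Mul(-1, Pow(Pow(Add(M, M), 2), 2))), -1) = Mul(Add(3, Mul(-1, Pow(Pow(Mul(2, M), 2), 2))), -1) = Mul(Add(3, Mul(-1, Pow(Mul(4, Pow(M, 2)), 2))), -1) = Mul(Add(3, Mul(-1, Mul(16, Pow(M, 4)))), -1) = Mul(Add(3, Mul(-16, Pow(M, 4))), -1) = Add(-3, Mul(16, Pow(M, 4))))
Mul(Function('B')(217), Pow(Add(Add(Pow(Add(-31499, 26259), -1), 6966), -31627), -1)) = Mul(Add(-3, Mul(16, Pow(217, 4))), Pow(Add(Add(Pow(Add(-31499, 26259), -1), 6966), -31627), -1)) = Mul(Add(-3, Mul(16, 2217373921)), Pow(Add(Add(Pow(-5240, -1), 6966), -31627), -1)) = Mul(Add(-3, 35477982736), Pow(Add(Add(Rational(-1, 5240), 6966), -31627), -1)) = Mul(35477982733, Pow(Add(Rational(36501839, 5240), -31627), -1)) = Mul(35477982733, Pow(Rational(-129223641, 5240), -1)) = Mul(35477982733, Rational(-5240, 129223641)) = Rational(-185904629520920, 129223641)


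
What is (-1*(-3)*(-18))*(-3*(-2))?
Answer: -324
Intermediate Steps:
(-1*(-3)*(-18))*(-3*(-2)) = (3*(-18))*6 = -54*6 = -324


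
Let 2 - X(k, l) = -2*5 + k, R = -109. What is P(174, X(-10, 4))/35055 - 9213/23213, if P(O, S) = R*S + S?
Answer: -42012867/90414635 ≈ -0.46467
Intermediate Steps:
X(k, l) = 12 - k (X(k, l) = 2 - (-2*5 + k) = 2 - (-10 + k) = 2 + (10 - k) = 12 - k)
P(O, S) = -108*S (P(O, S) = -109*S + S = -108*S)
P(174, X(-10, 4))/35055 - 9213/23213 = -108*(12 - 1*(-10))/35055 - 9213/23213 = -108*(12 + 10)*(1/35055) - 9213*1/23213 = -108*22*(1/35055) - 9213/23213 = -2376*1/35055 - 9213/23213 = -264/3895 - 9213/23213 = -42012867/90414635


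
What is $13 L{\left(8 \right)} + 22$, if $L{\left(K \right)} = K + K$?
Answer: $230$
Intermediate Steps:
$L{\left(K \right)} = 2 K$
$13 L{\left(8 \right)} + 22 = 13 \cdot 2 \cdot 8 + 22 = 13 \cdot 16 + 22 = 208 + 22 = 230$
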